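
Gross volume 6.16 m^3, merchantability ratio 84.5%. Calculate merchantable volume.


Formula: MV = V_total * (merchantable_pct / 100)
Merchantable fraction = 84.5% / 100 = 0.845
MV = 6.16 m^3 * 0.845 = 5.205 m^3

5.205


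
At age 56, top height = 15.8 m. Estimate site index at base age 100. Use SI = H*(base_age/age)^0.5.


Formula: SI = H_dom * (base_age / age)^0.5
Age ratio = 100 / 56 = 1.78571
sqrt(age_ratio) = 1.33631
SI = 15.8 * 1.33631 = 21.1 m

21.1


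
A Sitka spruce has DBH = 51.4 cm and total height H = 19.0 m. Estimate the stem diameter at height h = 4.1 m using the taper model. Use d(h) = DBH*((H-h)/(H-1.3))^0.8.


Taper: d(h) = DBH * ((H - h) / (H - 1.3))^0.8
Numerator = H - h = 19.0 - 4.1 = 14.9 m
Denominator = H - 1.3 = 19.0 - 1.3 = 17.7 m
Ratio = 14.9 / 17.7 = 0.84181
d = 51.4 * 0.84181^0.8 = 44.8 cm

44.8


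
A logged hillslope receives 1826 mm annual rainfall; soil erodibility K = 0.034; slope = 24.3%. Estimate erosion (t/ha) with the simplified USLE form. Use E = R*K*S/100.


Formula: E = R * K * S / 100  (simplified USLE)
R * K = 1826 * 0.034 = 62.084
E = 62.084 * 24.3 / 100 = 15.09 t/ha

15.09


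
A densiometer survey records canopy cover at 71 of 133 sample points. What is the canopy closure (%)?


Formula: Canopy closure = covered points / total points * 100
Closure = 71 / 133 * 100
Closure = 0.5338 * 100 = 53.4%

53.4


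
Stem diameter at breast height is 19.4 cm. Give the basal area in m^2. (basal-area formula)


Formula: BA = pi * (DBH/2)^2 / 10000  (cm^2 to m^2)
Radius = DBH/2 = 19.4/2 = 9.7 cm
BA = pi * 9.7^2 / 10000
   = 295.5925 cm^2 / 10000
   = 0.0296 m^2

0.0296


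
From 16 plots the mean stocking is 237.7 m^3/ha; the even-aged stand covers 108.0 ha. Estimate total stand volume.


Formula: Total Volume = Mean Volume per ha * Total Area
Total Volume = 237.7 m^3/ha * 108.0 ha
Total Volume = 25672 m^3

25672


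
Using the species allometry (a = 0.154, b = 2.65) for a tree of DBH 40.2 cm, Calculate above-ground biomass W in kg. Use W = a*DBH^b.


Formula: W = a * DBH^b  (allometric power law)
DBH^b = 40.2^2.65 = 17831.9583
W = 0.154 * 17831.9583 = 2746.1 kg

2746.1


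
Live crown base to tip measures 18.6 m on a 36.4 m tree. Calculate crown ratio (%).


Formula: Crown Ratio = (Crown Length / Total Height) * 100
CR = (18.6 m / 36.4 m) * 100
CR = 0.511 * 100 = 51.1%

51.1


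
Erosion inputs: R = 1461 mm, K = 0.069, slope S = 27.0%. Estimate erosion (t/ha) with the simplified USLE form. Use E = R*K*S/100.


Formula: E = R * K * S / 100  (simplified USLE)
R * K = 1461 * 0.069 = 100.809
E = 100.809 * 27.0 / 100 = 27.22 t/ha

27.22


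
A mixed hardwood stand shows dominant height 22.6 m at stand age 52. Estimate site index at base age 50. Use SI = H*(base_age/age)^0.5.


Formula: SI = H_dom * (base_age / age)^0.5
Age ratio = 50 / 52 = 0.96154
sqrt(age_ratio) = 0.98058
SI = 22.6 * 0.98058 = 22.2 m

22.2


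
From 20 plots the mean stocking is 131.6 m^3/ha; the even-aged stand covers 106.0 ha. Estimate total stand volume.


Formula: Total Volume = Mean Volume per ha * Total Area
Total Volume = 131.6 m^3/ha * 106.0 ha
Total Volume = 13950 m^3

13950


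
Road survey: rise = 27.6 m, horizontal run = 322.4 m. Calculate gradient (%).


Formula: Gradient = rise / run * 100
Gradient = 27.6 / 322.4 * 100 = 8.6%

8.6


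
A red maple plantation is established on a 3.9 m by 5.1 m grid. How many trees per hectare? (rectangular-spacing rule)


Formula: TPH = 10000 m^2/ha / (spacing_x * spacing_y)
Area per tree = 3.9 m * 5.1 m = 19.89 m^2
TPH = 10000 / 19.89 = 503 trees/ha

503


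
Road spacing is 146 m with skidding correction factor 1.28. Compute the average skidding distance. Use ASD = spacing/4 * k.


Formula: ASD = (spacing / 4) * correction
Uncorrected distance = spacing / 4 = 146 / 4 = 36.5 m
ASD = 36.5 * 1.28 = 47 m

47


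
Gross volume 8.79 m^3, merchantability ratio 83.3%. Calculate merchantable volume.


Formula: MV = V_total * (merchantable_pct / 100)
Merchantable fraction = 83.3% / 100 = 0.833
MV = 8.79 m^3 * 0.833 = 7.322 m^3

7.322


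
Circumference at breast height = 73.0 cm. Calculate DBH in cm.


Formula: DBH = C / pi
DBH = 73.0 / pi
pi = 3.14159...
DBH = 23.2 cm

23.2


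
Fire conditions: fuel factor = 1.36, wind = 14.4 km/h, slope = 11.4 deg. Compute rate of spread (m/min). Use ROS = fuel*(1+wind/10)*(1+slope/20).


Formula: ROS = fuel * (1 + wind/10) * (1 + slope/20)
Wind factor = 1 + 14.4/10 = 2.44
Slope factor = 1 + 11.4/20 = 1.57
ROS = 1.36 * 2.44 * 1.57 = 5.21 m/min

5.21


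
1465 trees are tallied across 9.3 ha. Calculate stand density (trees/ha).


Formula: Stand Density = N_trees / Area_ha
Density = 1465 trees / 9.3 ha
Density = 158 trees/ha

158


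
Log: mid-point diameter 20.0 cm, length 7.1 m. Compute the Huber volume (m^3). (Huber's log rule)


Huber: V = Am * L,  Am = pi*(Dm/200)^2
Am = pi*(20.0/200)^2 = 0.031416 m^2
V = 0.031416*7.1 = 0.2231 m^3

0.2231


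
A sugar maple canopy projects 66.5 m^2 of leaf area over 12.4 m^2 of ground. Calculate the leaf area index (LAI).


Formula: LAI = total leaf area / ground area  (dimensionless)
LAI = 66.5 m^2 / 12.4 m^2
LAI = 5.36

5.36


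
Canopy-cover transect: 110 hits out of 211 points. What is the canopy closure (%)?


Formula: Canopy closure = covered points / total points * 100
Closure = 110 / 211 * 100
Closure = 0.5213 * 100 = 52.1%

52.1


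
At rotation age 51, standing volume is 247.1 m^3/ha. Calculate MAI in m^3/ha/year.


Formula: MAI = Total Volume / Stand Age
MAI = 247.1 m^3/ha / 51 years
MAI = 4.85 m^3/ha/year

4.85


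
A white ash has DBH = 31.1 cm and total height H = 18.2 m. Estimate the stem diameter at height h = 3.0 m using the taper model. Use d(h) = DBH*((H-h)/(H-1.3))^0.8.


Taper: d(h) = DBH * ((H - h) / (H - 1.3))^0.8
Numerator = H - h = 18.2 - 3.0 = 15.2 m
Denominator = H - 1.3 = 18.2 - 1.3 = 16.9 m
Ratio = 15.2 / 16.9 = 0.89941
d = 31.1 * 0.89941^0.8 = 28.6 cm

28.6


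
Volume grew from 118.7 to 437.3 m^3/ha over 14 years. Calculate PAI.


Formula: PAI = (V_T2 - V_T1) / (T2 - T1)
Volume increment = 437.3 - 118.7 = 318.6 m^3/ha
PAI = 318.6 / 14 = 22.76 m^3/ha/year

22.76


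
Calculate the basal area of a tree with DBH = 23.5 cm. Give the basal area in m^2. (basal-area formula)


Formula: BA = pi * (DBH/2)^2 / 10000  (cm^2 to m^2)
Radius = DBH/2 = 23.5/2 = 11.75 cm
BA = pi * 11.75^2 / 10000
   = 433.7361 cm^2 / 10000
   = 0.0434 m^2

0.0434


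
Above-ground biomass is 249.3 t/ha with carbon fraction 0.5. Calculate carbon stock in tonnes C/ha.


Formula: Carbon Stock = Biomass * Carbon Fraction
C = 249.3 t/ha * 0.5
C = 124.7 t C/ha

124.7


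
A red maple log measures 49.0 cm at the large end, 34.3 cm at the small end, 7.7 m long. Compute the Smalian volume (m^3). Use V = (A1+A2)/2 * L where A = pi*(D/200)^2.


Smalian: V = (A1 + A2)/2 * L,  A = pi*(D/200)^2
A1 = pi*(49.0/200)^2 = 0.188574 m^2
A2 = pi*(34.3/200)^2 = 0.092401 m^2
V = (0.188574+0.092401)/2*7.7 = 1.0818 m^3

1.0818


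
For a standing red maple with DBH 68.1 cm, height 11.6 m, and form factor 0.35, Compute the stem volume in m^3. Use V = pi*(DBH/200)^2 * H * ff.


Formula: V = pi * (DBH/200)^2 * H * ff
Radius = DBH/200 = 68.1/200 = 0.3405 m
Radius^2 = 0.3405^2 = 0.11594025 m^2
V = pi * 0.11594025 * 11.6 * 0.35
V = 1.479 m^3

1.479


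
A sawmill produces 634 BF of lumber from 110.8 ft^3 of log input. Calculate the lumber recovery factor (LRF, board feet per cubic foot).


Formula: LRF = Lumber Output (BF) / Log Input (ft^3)
LRF = 634 BF / 110.8 ft^3
LRF = 5.72 BF/ft^3

5.72


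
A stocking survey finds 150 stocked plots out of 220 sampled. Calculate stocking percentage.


Formula: Stocking % = stocked plots / total plots * 100
Stocking = 150 / 220 * 100
Stocking = 0.6818 * 100 = 68.2%

68.2


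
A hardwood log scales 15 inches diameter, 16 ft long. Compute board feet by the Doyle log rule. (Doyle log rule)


Doyle: BF = (D - 4)^2 * L / 16
Adjusted diameter = 15 - 4 = 11 in
(D-4)^2 = 11^2 = 121
BF = 121 * 16 / 16 = 121 BF

121


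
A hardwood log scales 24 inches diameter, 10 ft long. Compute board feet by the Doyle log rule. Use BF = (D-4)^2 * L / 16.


Doyle: BF = (D - 4)^2 * L / 16
Adjusted diameter = 24 - 4 = 20 in
(D-4)^2 = 20^2 = 400
BF = 400 * 10 / 16 = 250 BF

250


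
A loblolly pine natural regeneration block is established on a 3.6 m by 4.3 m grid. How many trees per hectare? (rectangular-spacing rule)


Formula: TPH = 10000 m^2/ha / (spacing_x * spacing_y)
Area per tree = 3.6 m * 4.3 m = 15.48 m^2
TPH = 10000 / 15.48 = 646 trees/ha

646


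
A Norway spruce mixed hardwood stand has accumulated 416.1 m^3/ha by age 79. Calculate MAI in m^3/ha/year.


Formula: MAI = Total Volume / Stand Age
MAI = 416.1 m^3/ha / 79 years
MAI = 5.27 m^3/ha/year

5.27


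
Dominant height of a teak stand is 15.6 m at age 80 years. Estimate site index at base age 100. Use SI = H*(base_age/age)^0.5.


Formula: SI = H_dom * (base_age / age)^0.5
Age ratio = 100 / 80 = 1.25
sqrt(age_ratio) = 1.11803
SI = 15.6 * 1.11803 = 17.4 m

17.4


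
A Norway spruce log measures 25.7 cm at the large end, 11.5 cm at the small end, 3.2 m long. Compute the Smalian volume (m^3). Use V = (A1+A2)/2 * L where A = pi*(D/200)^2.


Smalian: V = (A1 + A2)/2 * L,  A = pi*(D/200)^2
A1 = pi*(25.7/200)^2 = 0.051875 m^2
A2 = pi*(11.5/200)^2 = 0.010387 m^2
V = (0.051875+0.010387)/2*3.2 = 0.0996 m^3

0.0996


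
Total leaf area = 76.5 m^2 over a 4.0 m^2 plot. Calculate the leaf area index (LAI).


Formula: LAI = total leaf area / ground area  (dimensionless)
LAI = 76.5 m^2 / 4.0 m^2
LAI = 19.13

19.13


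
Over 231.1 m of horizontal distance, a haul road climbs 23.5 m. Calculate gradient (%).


Formula: Gradient = rise / run * 100
Gradient = 23.5 / 231.1 * 100 = 10.2%

10.2


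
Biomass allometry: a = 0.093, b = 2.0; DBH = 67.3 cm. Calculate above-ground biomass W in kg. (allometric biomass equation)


Formula: W = a * DBH^b  (allometric power law)
DBH^b = 67.3^2.0 = 4529.29
W = 0.093 * 4529.29 = 421.2 kg

421.2


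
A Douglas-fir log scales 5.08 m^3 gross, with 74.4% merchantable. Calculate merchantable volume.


Formula: MV = V_total * (merchantable_pct / 100)
Merchantable fraction = 74.4% / 100 = 0.744
MV = 5.08 m^3 * 0.744 = 3.78 m^3

3.78


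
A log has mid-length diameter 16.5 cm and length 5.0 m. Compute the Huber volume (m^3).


Huber: V = Am * L,  Am = pi*(Dm/200)^2
Am = pi*(16.5/200)^2 = 0.021382 m^2
V = 0.021382*5.0 = 0.1069 m^3

0.1069


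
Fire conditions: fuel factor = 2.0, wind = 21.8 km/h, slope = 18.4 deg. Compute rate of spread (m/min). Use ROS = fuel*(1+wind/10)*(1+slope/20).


Formula: ROS = fuel * (1 + wind/10) * (1 + slope/20)
Wind factor = 1 + 21.8/10 = 3.18
Slope factor = 1 + 18.4/20 = 1.92
ROS = 2.0 * 3.18 * 1.92 = 12.21 m/min

12.21


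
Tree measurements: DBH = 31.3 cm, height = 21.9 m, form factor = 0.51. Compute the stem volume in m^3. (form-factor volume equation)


Formula: V = pi * (DBH/200)^2 * H * ff
Radius = DBH/200 = 31.3/200 = 0.1565 m
Radius^2 = 0.1565^2 = 0.02449225 m^2
V = pi * 0.02449225 * 21.9 * 0.51
V = 0.859 m^3

0.859


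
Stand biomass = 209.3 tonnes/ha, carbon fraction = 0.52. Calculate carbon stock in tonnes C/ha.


Formula: Carbon Stock = Biomass * Carbon Fraction
C = 209.3 t/ha * 0.52
C = 108.8 t C/ha

108.8


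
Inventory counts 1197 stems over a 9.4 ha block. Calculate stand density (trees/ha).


Formula: Stand Density = N_trees / Area_ha
Density = 1197 trees / 9.4 ha
Density = 127 trees/ha

127


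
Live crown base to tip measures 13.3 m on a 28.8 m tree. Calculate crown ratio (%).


Formula: Crown Ratio = (Crown Length / Total Height) * 100
CR = (13.3 m / 28.8 m) * 100
CR = 0.4618 * 100 = 46.2%

46.2


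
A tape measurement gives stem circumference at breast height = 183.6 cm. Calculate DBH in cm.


Formula: DBH = C / pi
DBH = 183.6 / pi
pi = 3.14159...
DBH = 58.4 cm

58.4


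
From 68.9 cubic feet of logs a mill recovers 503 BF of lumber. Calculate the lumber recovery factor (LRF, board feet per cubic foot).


Formula: LRF = Lumber Output (BF) / Log Input (ft^3)
LRF = 503 BF / 68.9 ft^3
LRF = 7.3 BF/ft^3

7.3


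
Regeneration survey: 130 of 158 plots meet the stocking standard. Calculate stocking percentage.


Formula: Stocking % = stocked plots / total plots * 100
Stocking = 130 / 158 * 100
Stocking = 0.8228 * 100 = 82.3%

82.3


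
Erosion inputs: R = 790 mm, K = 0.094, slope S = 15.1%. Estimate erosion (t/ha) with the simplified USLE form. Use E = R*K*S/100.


Formula: E = R * K * S / 100  (simplified USLE)
R * K = 790 * 0.094 = 74.26
E = 74.26 * 15.1 / 100 = 11.21 t/ha

11.21


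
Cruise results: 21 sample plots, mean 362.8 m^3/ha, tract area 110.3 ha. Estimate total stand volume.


Formula: Total Volume = Mean Volume per ha * Total Area
Total Volume = 362.8 m^3/ha * 110.3 ha
Total Volume = 40017 m^3

40017


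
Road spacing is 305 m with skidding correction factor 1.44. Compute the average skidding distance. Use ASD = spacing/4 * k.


Formula: ASD = (spacing / 4) * correction
Uncorrected distance = spacing / 4 = 305 / 4 = 76.25 m
ASD = 76.25 * 1.44 = 110 m

110


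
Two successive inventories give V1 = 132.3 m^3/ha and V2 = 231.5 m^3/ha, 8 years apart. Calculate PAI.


Formula: PAI = (V_T2 - V_T1) / (T2 - T1)
Volume increment = 231.5 - 132.3 = 99.2 m^3/ha
PAI = 99.2 / 8 = 12.4 m^3/ha/year

12.4


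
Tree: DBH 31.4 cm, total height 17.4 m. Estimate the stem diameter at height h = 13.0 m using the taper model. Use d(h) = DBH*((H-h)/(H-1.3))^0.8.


Taper: d(h) = DBH * ((H - h) / (H - 1.3))^0.8
Numerator = H - h = 17.4 - 13.0 = 4.4 m
Denominator = H - 1.3 = 17.4 - 1.3 = 16.1 m
Ratio = 4.4 / 16.1 = 0.27329
d = 31.4 * 0.27329^0.8 = 11.1 cm

11.1


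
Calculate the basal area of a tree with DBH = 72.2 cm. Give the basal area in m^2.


Formula: BA = pi * (DBH/2)^2 / 10000  (cm^2 to m^2)
Radius = DBH/2 = 72.2/2 = 36.1 cm
BA = pi * 36.1^2 / 10000
   = 4094.155 cm^2 / 10000
   = 0.4094 m^2

0.4094


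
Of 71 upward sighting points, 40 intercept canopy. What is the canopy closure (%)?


Formula: Canopy closure = covered points / total points * 100
Closure = 40 / 71 * 100
Closure = 0.5634 * 100 = 56.3%

56.3


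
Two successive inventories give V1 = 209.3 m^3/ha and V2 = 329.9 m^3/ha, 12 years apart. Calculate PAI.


Formula: PAI = (V_T2 - V_T1) / (T2 - T1)
Volume increment = 329.9 - 209.3 = 120.6 m^3/ha
PAI = 120.6 / 12 = 10.05 m^3/ha/year

10.05


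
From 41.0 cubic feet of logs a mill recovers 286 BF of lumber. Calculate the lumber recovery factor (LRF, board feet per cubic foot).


Formula: LRF = Lumber Output (BF) / Log Input (ft^3)
LRF = 286 BF / 41.0 ft^3
LRF = 6.98 BF/ft^3

6.98


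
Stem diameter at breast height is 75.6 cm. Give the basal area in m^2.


Formula: BA = pi * (DBH/2)^2 / 10000  (cm^2 to m^2)
Radius = DBH/2 = 75.6/2 = 37.8 cm
BA = pi * 37.8^2 / 10000
   = 4488.8332 cm^2 / 10000
   = 0.4489 m^2

0.4489


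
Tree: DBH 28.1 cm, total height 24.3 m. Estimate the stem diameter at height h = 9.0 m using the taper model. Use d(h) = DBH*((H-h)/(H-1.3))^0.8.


Taper: d(h) = DBH * ((H - h) / (H - 1.3))^0.8
Numerator = H - h = 24.3 - 9.0 = 15.3 m
Denominator = H - 1.3 = 24.3 - 1.3 = 23.0 m
Ratio = 15.3 / 23.0 = 0.66522
d = 28.1 * 0.66522^0.8 = 20.3 cm

20.3


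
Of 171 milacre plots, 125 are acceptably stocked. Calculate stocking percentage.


Formula: Stocking % = stocked plots / total plots * 100
Stocking = 125 / 171 * 100
Stocking = 0.731 * 100 = 73.1%

73.1


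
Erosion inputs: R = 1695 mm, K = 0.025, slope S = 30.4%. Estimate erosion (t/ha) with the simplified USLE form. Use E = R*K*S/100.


Formula: E = R * K * S / 100  (simplified USLE)
R * K = 1695 * 0.025 = 42.375
E = 42.375 * 30.4 / 100 = 12.88 t/ha

12.88


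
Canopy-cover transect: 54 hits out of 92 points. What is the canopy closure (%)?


Formula: Canopy closure = covered points / total points * 100
Closure = 54 / 92 * 100
Closure = 0.587 * 100 = 58.7%

58.7


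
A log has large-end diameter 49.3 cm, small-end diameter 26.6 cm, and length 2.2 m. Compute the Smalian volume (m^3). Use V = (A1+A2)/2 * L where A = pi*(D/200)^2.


Smalian: V = (A1 + A2)/2 * L,  A = pi*(D/200)^2
A1 = pi*(49.3/200)^2 = 0.19089 m^2
A2 = pi*(26.6/200)^2 = 0.055572 m^2
V = (0.19089+0.055572)/2*2.2 = 0.2711 m^3

0.2711


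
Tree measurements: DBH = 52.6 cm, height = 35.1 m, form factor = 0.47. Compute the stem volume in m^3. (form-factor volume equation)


Formula: V = pi * (DBH/200)^2 * H * ff
Radius = DBH/200 = 52.6/200 = 0.263 m
Radius^2 = 0.263^2 = 0.069169 m^2
V = pi * 0.069169 * 35.1 * 0.47
V = 3.585 m^3

3.585


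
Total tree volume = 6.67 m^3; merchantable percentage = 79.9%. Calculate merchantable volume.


Formula: MV = V_total * (merchantable_pct / 100)
Merchantable fraction = 79.9% / 100 = 0.799
MV = 6.67 m^3 * 0.799 = 5.329 m^3

5.329


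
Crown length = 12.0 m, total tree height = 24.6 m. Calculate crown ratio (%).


Formula: Crown Ratio = (Crown Length / Total Height) * 100
CR = (12.0 m / 24.6 m) * 100
CR = 0.4878 * 100 = 48.8%

48.8


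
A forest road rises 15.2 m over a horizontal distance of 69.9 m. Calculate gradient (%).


Formula: Gradient = rise / run * 100
Gradient = 15.2 / 69.9 * 100 = 21.7%

21.7


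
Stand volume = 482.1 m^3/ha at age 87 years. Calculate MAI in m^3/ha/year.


Formula: MAI = Total Volume / Stand Age
MAI = 482.1 m^3/ha / 87 years
MAI = 5.54 m^3/ha/year

5.54


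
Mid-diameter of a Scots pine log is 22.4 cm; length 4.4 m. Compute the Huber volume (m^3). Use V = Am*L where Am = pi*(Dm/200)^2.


Huber: V = Am * L,  Am = pi*(Dm/200)^2
Am = pi*(22.4/200)^2 = 0.039408 m^2
V = 0.039408*4.4 = 0.1734 m^3

0.1734


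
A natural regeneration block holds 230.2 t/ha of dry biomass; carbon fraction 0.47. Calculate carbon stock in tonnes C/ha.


Formula: Carbon Stock = Biomass * Carbon Fraction
C = 230.2 t/ha * 0.47
C = 108.2 t C/ha

108.2


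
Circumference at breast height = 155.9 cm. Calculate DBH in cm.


Formula: DBH = C / pi
DBH = 155.9 / pi
pi = 3.14159...
DBH = 49.6 cm

49.6


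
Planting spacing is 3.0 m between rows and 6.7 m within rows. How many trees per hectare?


Formula: TPH = 10000 m^2/ha / (spacing_x * spacing_y)
Area per tree = 3.0 m * 6.7 m = 20.1 m^2
TPH = 10000 / 20.1 = 498 trees/ha

498


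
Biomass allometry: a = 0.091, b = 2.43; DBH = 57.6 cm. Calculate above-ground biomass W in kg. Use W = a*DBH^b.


Formula: W = a * DBH^b  (allometric power law)
DBH^b = 57.6^2.43 = 18959.4893
W = 0.091 * 18959.4893 = 1725.3 kg

1725.3


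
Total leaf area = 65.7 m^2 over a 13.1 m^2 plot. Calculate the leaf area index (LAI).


Formula: LAI = total leaf area / ground area  (dimensionless)
LAI = 65.7 m^2 / 13.1 m^2
LAI = 5.02

5.02


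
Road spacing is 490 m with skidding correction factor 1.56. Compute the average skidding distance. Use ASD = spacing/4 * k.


Formula: ASD = (spacing / 4) * correction
Uncorrected distance = spacing / 4 = 490 / 4 = 122.5 m
ASD = 122.5 * 1.56 = 191 m

191


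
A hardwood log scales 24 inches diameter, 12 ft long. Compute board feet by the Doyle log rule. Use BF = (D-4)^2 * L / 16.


Doyle: BF = (D - 4)^2 * L / 16
Adjusted diameter = 24 - 4 = 20 in
(D-4)^2 = 20^2 = 400
BF = 400 * 12 / 16 = 300 BF

300


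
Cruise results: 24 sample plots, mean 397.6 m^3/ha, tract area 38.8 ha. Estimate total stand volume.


Formula: Total Volume = Mean Volume per ha * Total Area
Total Volume = 397.6 m^3/ha * 38.8 ha
Total Volume = 15427 m^3

15427


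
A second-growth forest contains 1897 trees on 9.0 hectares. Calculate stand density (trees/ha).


Formula: Stand Density = N_trees / Area_ha
Density = 1897 trees / 9.0 ha
Density = 211 trees/ha

211


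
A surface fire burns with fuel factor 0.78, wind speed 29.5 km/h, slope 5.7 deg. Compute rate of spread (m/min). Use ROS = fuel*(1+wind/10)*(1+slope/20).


Formula: ROS = fuel * (1 + wind/10) * (1 + slope/20)
Wind factor = 1 + 29.5/10 = 3.95
Slope factor = 1 + 5.7/20 = 1.285
ROS = 0.78 * 3.95 * 1.285 = 3.96 m/min

3.96


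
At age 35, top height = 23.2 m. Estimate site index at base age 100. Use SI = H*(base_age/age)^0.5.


Formula: SI = H_dom * (base_age / age)^0.5
Age ratio = 100 / 35 = 2.85714
sqrt(age_ratio) = 1.69031
SI = 23.2 * 1.69031 = 39.2 m

39.2


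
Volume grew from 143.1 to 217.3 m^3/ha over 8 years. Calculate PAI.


Formula: PAI = (V_T2 - V_T1) / (T2 - T1)
Volume increment = 217.3 - 143.1 = 74.2 m^3/ha
PAI = 74.2 / 8 = 9.28 m^3/ha/year

9.28


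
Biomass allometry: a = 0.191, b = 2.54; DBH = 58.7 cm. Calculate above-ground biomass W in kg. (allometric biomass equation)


Formula: W = a * DBH^b  (allometric power law)
DBH^b = 58.7^2.54 = 31069.9659
W = 0.191 * 31069.9659 = 5934.4 kg

5934.4


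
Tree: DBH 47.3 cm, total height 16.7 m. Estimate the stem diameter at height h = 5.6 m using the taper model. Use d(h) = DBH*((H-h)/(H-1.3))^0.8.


Taper: d(h) = DBH * ((H - h) / (H - 1.3))^0.8
Numerator = H - h = 16.7 - 5.6 = 11.1 m
Denominator = H - 1.3 = 16.7 - 1.3 = 15.4 m
Ratio = 11.1 / 15.4 = 0.72078
d = 47.3 * 0.72078^0.8 = 36.4 cm

36.4


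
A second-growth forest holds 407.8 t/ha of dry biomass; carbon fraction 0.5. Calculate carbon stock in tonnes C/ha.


Formula: Carbon Stock = Biomass * Carbon Fraction
C = 407.8 t/ha * 0.5
C = 203.9 t C/ha

203.9


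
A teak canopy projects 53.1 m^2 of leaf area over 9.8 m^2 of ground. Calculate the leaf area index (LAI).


Formula: LAI = total leaf area / ground area  (dimensionless)
LAI = 53.1 m^2 / 9.8 m^2
LAI = 5.42

5.42


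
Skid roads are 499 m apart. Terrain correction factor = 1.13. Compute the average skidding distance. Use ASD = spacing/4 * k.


Formula: ASD = (spacing / 4) * correction
Uncorrected distance = spacing / 4 = 499 / 4 = 124.75 m
ASD = 124.75 * 1.13 = 141 m

141


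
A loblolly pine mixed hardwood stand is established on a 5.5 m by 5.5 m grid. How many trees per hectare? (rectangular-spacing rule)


Formula: TPH = 10000 m^2/ha / (spacing_x * spacing_y)
Area per tree = 5.5 m * 5.5 m = 30.25 m^2
TPH = 10000 / 30.25 = 331 trees/ha

331


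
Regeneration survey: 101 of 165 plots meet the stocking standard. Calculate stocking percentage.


Formula: Stocking % = stocked plots / total plots * 100
Stocking = 101 / 165 * 100
Stocking = 0.6121 * 100 = 61.2%

61.2


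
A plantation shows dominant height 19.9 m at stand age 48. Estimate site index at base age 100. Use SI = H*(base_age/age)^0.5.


Formula: SI = H_dom * (base_age / age)^0.5
Age ratio = 100 / 48 = 2.08333
sqrt(age_ratio) = 1.44338
SI = 19.9 * 1.44338 = 28.7 m

28.7


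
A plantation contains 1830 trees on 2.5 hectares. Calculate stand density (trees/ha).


Formula: Stand Density = N_trees / Area_ha
Density = 1830 trees / 2.5 ha
Density = 732 trees/ha

732


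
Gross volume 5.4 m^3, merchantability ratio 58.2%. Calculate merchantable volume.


Formula: MV = V_total * (merchantable_pct / 100)
Merchantable fraction = 58.2% / 100 = 0.582
MV = 5.4 m^3 * 0.582 = 3.143 m^3

3.143


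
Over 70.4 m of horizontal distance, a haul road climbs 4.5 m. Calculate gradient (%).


Formula: Gradient = rise / run * 100
Gradient = 4.5 / 70.4 * 100 = 6.4%

6.4


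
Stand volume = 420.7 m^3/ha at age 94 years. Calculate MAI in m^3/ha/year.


Formula: MAI = Total Volume / Stand Age
MAI = 420.7 m^3/ha / 94 years
MAI = 4.48 m^3/ha/year

4.48


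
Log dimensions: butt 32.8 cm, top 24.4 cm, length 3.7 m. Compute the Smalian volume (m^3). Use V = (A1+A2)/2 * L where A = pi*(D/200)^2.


Smalian: V = (A1 + A2)/2 * L,  A = pi*(D/200)^2
A1 = pi*(32.8/200)^2 = 0.084496 m^2
A2 = pi*(24.4/200)^2 = 0.046759 m^2
V = (0.084496+0.046759)/2*3.7 = 0.2428 m^3

0.2428


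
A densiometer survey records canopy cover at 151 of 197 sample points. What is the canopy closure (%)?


Formula: Canopy closure = covered points / total points * 100
Closure = 151 / 197 * 100
Closure = 0.7665 * 100 = 76.6%

76.6


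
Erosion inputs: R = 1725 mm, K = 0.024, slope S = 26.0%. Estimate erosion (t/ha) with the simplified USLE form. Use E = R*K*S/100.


Formula: E = R * K * S / 100  (simplified USLE)
R * K = 1725 * 0.024 = 41.4
E = 41.4 * 26.0 / 100 = 10.76 t/ha

10.76


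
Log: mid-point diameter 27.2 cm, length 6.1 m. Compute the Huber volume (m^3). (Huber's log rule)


Huber: V = Am * L,  Am = pi*(Dm/200)^2
Am = pi*(27.2/200)^2 = 0.058107 m^2
V = 0.058107*6.1 = 0.3545 m^3

0.3545


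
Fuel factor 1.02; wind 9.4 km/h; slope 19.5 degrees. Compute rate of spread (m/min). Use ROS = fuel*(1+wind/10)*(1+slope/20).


Formula: ROS = fuel * (1 + wind/10) * (1 + slope/20)
Wind factor = 1 + 9.4/10 = 1.94
Slope factor = 1 + 19.5/20 = 1.975
ROS = 1.02 * 1.94 * 1.975 = 3.91 m/min

3.91


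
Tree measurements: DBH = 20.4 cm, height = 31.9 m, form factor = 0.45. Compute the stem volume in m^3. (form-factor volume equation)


Formula: V = pi * (DBH/200)^2 * H * ff
Radius = DBH/200 = 20.4/200 = 0.102 m
Radius^2 = 0.102^2 = 0.010404 m^2
V = pi * 0.010404 * 31.9 * 0.45
V = 0.469 m^3

0.469


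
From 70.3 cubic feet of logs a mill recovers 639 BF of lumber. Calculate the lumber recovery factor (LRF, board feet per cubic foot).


Formula: LRF = Lumber Output (BF) / Log Input (ft^3)
LRF = 639 BF / 70.3 ft^3
LRF = 9.09 BF/ft^3

9.09


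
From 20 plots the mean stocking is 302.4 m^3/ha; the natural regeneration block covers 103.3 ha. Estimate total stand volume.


Formula: Total Volume = Mean Volume per ha * Total Area
Total Volume = 302.4 m^3/ha * 103.3 ha
Total Volume = 31238 m^3

31238


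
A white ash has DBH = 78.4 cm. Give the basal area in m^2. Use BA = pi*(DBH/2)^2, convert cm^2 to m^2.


Formula: BA = pi * (DBH/2)^2 / 10000  (cm^2 to m^2)
Radius = DBH/2 = 78.4/2 = 39.2 cm
BA = pi * 39.2^2 / 10000
   = 4827.4969 cm^2 / 10000
   = 0.4827 m^2

0.4827


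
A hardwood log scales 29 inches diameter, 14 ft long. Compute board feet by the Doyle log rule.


Doyle: BF = (D - 4)^2 * L / 16
Adjusted diameter = 29 - 4 = 25 in
(D-4)^2 = 25^2 = 625
BF = 625 * 14 / 16 = 547 BF

547


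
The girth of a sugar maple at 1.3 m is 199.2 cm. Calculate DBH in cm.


Formula: DBH = C / pi
DBH = 199.2 / pi
pi = 3.14159...
DBH = 63.4 cm

63.4


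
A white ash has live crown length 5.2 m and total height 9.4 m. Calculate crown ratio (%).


Formula: Crown Ratio = (Crown Length / Total Height) * 100
CR = (5.2 m / 9.4 m) * 100
CR = 0.5532 * 100 = 55.3%

55.3


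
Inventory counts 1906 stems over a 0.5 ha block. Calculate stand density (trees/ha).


Formula: Stand Density = N_trees / Area_ha
Density = 1906 trees / 0.5 ha
Density = 3812 trees/ha

3812


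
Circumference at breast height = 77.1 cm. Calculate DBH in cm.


Formula: DBH = C / pi
DBH = 77.1 / pi
pi = 3.14159...
DBH = 24.5 cm

24.5


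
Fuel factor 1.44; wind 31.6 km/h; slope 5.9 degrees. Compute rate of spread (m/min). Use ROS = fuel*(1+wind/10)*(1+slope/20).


Formula: ROS = fuel * (1 + wind/10) * (1 + slope/20)
Wind factor = 1 + 31.6/10 = 4.16
Slope factor = 1 + 5.9/20 = 1.295
ROS = 1.44 * 4.16 * 1.295 = 7.76 m/min

7.76


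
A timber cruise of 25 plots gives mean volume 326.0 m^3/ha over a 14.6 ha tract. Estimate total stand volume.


Formula: Total Volume = Mean Volume per ha * Total Area
Total Volume = 326.0 m^3/ha * 14.6 ha
Total Volume = 4760 m^3

4760


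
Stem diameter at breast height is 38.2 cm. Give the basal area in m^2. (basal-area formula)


Formula: BA = pi * (DBH/2)^2 / 10000  (cm^2 to m^2)
Radius = DBH/2 = 38.2/2 = 19.1 cm
BA = pi * 19.1^2 / 10000
   = 1146.0844 cm^2 / 10000
   = 0.1146 m^2

0.1146


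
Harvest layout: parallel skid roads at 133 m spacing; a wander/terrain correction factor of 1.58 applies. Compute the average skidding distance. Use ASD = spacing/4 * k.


Formula: ASD = (spacing / 4) * correction
Uncorrected distance = spacing / 4 = 133 / 4 = 33.25 m
ASD = 33.25 * 1.58 = 53 m

53


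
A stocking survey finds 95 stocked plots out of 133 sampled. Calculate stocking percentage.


Formula: Stocking % = stocked plots / total plots * 100
Stocking = 95 / 133 * 100
Stocking = 0.7143 * 100 = 71.4%

71.4


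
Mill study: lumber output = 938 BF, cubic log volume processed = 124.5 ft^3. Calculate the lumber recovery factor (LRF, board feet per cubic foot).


Formula: LRF = Lumber Output (BF) / Log Input (ft^3)
LRF = 938 BF / 124.5 ft^3
LRF = 7.53 BF/ft^3

7.53


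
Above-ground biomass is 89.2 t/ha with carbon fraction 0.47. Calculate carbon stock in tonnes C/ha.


Formula: Carbon Stock = Biomass * Carbon Fraction
C = 89.2 t/ha * 0.47
C = 41.9 t C/ha

41.9


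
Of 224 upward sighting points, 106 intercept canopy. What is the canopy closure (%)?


Formula: Canopy closure = covered points / total points * 100
Closure = 106 / 224 * 100
Closure = 0.4732 * 100 = 47.3%

47.3


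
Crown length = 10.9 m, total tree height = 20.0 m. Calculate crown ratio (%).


Formula: Crown Ratio = (Crown Length / Total Height) * 100
CR = (10.9 m / 20.0 m) * 100
CR = 0.545 * 100 = 54.5%

54.5


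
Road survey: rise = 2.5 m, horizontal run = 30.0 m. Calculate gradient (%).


Formula: Gradient = rise / run * 100
Gradient = 2.5 / 30.0 * 100 = 8.3%

8.3


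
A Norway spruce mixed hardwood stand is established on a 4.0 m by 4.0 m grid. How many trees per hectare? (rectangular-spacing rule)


Formula: TPH = 10000 m^2/ha / (spacing_x * spacing_y)
Area per tree = 4.0 m * 4.0 m = 16.0 m^2
TPH = 10000 / 16.0 = 625 trees/ha

625


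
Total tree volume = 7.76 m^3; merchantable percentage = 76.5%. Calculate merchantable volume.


Formula: MV = V_total * (merchantable_pct / 100)
Merchantable fraction = 76.5% / 100 = 0.765
MV = 7.76 m^3 * 0.765 = 5.936 m^3

5.936


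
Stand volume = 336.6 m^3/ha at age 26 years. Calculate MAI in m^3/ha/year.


Formula: MAI = Total Volume / Stand Age
MAI = 336.6 m^3/ha / 26 years
MAI = 12.95 m^3/ha/year

12.95


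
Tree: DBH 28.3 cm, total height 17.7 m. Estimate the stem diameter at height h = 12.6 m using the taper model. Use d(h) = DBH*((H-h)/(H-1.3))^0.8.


Taper: d(h) = DBH * ((H - h) / (H - 1.3))^0.8
Numerator = H - h = 17.7 - 12.6 = 5.1 m
Denominator = H - 1.3 = 17.7 - 1.3 = 16.4 m
Ratio = 5.1 / 16.4 = 0.31098
d = 28.3 * 0.31098^0.8 = 11.1 cm

11.1


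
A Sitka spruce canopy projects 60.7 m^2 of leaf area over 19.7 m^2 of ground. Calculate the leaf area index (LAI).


Formula: LAI = total leaf area / ground area  (dimensionless)
LAI = 60.7 m^2 / 19.7 m^2
LAI = 3.08

3.08


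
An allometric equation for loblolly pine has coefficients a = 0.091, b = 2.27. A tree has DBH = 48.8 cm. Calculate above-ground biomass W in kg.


Formula: W = a * DBH^b  (allometric power law)
DBH^b = 48.8^2.27 = 6803.1962
W = 0.091 * 6803.1962 = 619.1 kg

619.1


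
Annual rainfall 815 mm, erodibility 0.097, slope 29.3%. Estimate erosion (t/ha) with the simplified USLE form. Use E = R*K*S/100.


Formula: E = R * K * S / 100  (simplified USLE)
R * K = 815 * 0.097 = 79.055
E = 79.055 * 29.3 / 100 = 23.16 t/ha

23.16


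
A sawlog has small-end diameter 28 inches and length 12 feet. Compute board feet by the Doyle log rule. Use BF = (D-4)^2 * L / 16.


Doyle: BF = (D - 4)^2 * L / 16
Adjusted diameter = 28 - 4 = 24 in
(D-4)^2 = 24^2 = 576
BF = 576 * 12 / 16 = 432 BF

432


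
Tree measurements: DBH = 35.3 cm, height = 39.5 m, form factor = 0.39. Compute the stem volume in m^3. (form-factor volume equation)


Formula: V = pi * (DBH/200)^2 * H * ff
Radius = DBH/200 = 35.3/200 = 0.1765 m
Radius^2 = 0.1765^2 = 0.03115225 m^2
V = pi * 0.03115225 * 39.5 * 0.39
V = 1.508 m^3

1.508


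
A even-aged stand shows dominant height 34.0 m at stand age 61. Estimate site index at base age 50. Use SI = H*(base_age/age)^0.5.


Formula: SI = H_dom * (base_age / age)^0.5
Age ratio = 50 / 61 = 0.81967
sqrt(age_ratio) = 0.90536
SI = 34.0 * 0.90536 = 30.8 m

30.8


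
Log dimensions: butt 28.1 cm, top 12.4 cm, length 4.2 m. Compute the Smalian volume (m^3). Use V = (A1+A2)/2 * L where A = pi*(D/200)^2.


Smalian: V = (A1 + A2)/2 * L,  A = pi*(D/200)^2
A1 = pi*(28.1/200)^2 = 0.062016 m^2
A2 = pi*(12.4/200)^2 = 0.012076 m^2
V = (0.062016+0.012076)/2*4.2 = 0.1556 m^3

0.1556


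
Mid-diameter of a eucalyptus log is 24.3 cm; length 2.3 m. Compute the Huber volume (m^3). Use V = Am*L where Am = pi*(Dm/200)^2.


Huber: V = Am * L,  Am = pi*(Dm/200)^2
Am = pi*(24.3/200)^2 = 0.046377 m^2
V = 0.046377*2.3 = 0.1067 m^3

0.1067


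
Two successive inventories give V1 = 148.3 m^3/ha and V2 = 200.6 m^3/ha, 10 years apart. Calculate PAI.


Formula: PAI = (V_T2 - V_T1) / (T2 - T1)
Volume increment = 200.6 - 148.3 = 52.3 m^3/ha
PAI = 52.3 / 10 = 5.23 m^3/ha/year

5.23


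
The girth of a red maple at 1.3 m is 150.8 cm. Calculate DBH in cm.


Formula: DBH = C / pi
DBH = 150.8 / pi
pi = 3.14159...
DBH = 48.0 cm

48.0


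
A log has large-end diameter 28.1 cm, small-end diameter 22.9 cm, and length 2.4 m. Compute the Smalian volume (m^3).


Smalian: V = (A1 + A2)/2 * L,  A = pi*(D/200)^2
A1 = pi*(28.1/200)^2 = 0.062016 m^2
A2 = pi*(22.9/200)^2 = 0.041187 m^2
V = (0.062016+0.041187)/2*2.4 = 0.1238 m^3

0.1238


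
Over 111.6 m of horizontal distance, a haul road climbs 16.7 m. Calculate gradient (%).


Formula: Gradient = rise / run * 100
Gradient = 16.7 / 111.6 * 100 = 15.0%

15.0


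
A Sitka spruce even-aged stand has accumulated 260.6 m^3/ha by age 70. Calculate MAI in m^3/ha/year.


Formula: MAI = Total Volume / Stand Age
MAI = 260.6 m^3/ha / 70 years
MAI = 3.72 m^3/ha/year

3.72


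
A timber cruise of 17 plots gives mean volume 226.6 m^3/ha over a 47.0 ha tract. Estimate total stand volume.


Formula: Total Volume = Mean Volume per ha * Total Area
Total Volume = 226.6 m^3/ha * 47.0 ha
Total Volume = 10650 m^3

10650


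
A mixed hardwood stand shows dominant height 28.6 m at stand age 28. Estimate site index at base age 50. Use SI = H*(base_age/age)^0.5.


Formula: SI = H_dom * (base_age / age)^0.5
Age ratio = 50 / 28 = 1.78571
sqrt(age_ratio) = 1.33631
SI = 28.6 * 1.33631 = 38.2 m

38.2


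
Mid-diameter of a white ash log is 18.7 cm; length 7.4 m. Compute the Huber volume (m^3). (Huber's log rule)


Huber: V = Am * L,  Am = pi*(Dm/200)^2
Am = pi*(18.7/200)^2 = 0.027465 m^2
V = 0.027465*7.4 = 0.2032 m^3

0.2032


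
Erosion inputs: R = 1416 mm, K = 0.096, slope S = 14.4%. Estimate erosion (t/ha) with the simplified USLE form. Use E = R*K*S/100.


Formula: E = R * K * S / 100  (simplified USLE)
R * K = 1416 * 0.096 = 135.936
E = 135.936 * 14.4 / 100 = 19.57 t/ha

19.57


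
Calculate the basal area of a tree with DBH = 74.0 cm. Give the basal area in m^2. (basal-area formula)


Formula: BA = pi * (DBH/2)^2 / 10000  (cm^2 to m^2)
Radius = DBH/2 = 74.0/2 = 37.0 cm
BA = pi * 37.0^2 / 10000
   = 4300.8403 cm^2 / 10000
   = 0.4301 m^2

0.4301


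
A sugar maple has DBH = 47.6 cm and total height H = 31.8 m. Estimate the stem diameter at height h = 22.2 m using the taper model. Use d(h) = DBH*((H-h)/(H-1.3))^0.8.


Taper: d(h) = DBH * ((H - h) / (H - 1.3))^0.8
Numerator = H - h = 31.8 - 22.2 = 9.6 m
Denominator = H - 1.3 = 31.8 - 1.3 = 30.5 m
Ratio = 9.6 / 30.5 = 0.31475
d = 47.6 * 0.31475^0.8 = 18.9 cm

18.9


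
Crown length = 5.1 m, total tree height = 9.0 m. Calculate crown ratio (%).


Formula: Crown Ratio = (Crown Length / Total Height) * 100
CR = (5.1 m / 9.0 m) * 100
CR = 0.5667 * 100 = 56.7%

56.7


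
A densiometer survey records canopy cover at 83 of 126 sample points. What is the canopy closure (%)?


Formula: Canopy closure = covered points / total points * 100
Closure = 83 / 126 * 100
Closure = 0.6587 * 100 = 65.9%

65.9


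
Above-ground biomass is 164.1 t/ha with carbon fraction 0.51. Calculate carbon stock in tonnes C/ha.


Formula: Carbon Stock = Biomass * Carbon Fraction
C = 164.1 t/ha * 0.51
C = 83.7 t C/ha

83.7


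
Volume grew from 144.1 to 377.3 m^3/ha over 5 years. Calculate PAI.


Formula: PAI = (V_T2 - V_T1) / (T2 - T1)
Volume increment = 377.3 - 144.1 = 233.2 m^3/ha
PAI = 233.2 / 5 = 46.64 m^3/ha/year

46.64


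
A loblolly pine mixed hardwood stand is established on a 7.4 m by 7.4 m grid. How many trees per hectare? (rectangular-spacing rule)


Formula: TPH = 10000 m^2/ha / (spacing_x * spacing_y)
Area per tree = 7.4 m * 7.4 m = 54.76 m^2
TPH = 10000 / 54.76 = 183 trees/ha

183


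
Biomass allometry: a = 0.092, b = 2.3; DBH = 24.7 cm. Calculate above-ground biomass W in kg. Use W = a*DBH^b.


Formula: W = a * DBH^b  (allometric power law)
DBH^b = 24.7^2.3 = 1596.6252
W = 0.092 * 1596.6252 = 146.9 kg

146.9


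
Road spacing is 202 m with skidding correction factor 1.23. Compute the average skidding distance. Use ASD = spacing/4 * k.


Formula: ASD = (spacing / 4) * correction
Uncorrected distance = spacing / 4 = 202 / 4 = 50.5 m
ASD = 50.5 * 1.23 = 62 m

62


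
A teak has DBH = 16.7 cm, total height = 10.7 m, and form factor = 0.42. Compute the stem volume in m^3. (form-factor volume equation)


Formula: V = pi * (DBH/200)^2 * H * ff
Radius = DBH/200 = 16.7/200 = 0.0835 m
Radius^2 = 0.0835^2 = 0.00697225 m^2
V = pi * 0.00697225 * 10.7 * 0.42
V = 0.098 m^3

0.098


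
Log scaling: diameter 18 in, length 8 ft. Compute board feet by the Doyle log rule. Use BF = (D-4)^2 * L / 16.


Doyle: BF = (D - 4)^2 * L / 16
Adjusted diameter = 18 - 4 = 14 in
(D-4)^2 = 14^2 = 196
BF = 196 * 8 / 16 = 98 BF

98


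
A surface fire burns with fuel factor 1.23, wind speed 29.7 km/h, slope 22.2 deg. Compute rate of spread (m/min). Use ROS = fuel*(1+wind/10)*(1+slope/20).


Formula: ROS = fuel * (1 + wind/10) * (1 + slope/20)
Wind factor = 1 + 29.7/10 = 3.97
Slope factor = 1 + 22.2/20 = 2.11
ROS = 1.23 * 3.97 * 2.11 = 10.3 m/min

10.3


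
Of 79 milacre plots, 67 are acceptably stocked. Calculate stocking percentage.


Formula: Stocking % = stocked plots / total plots * 100
Stocking = 67 / 79 * 100
Stocking = 0.8481 * 100 = 84.8%

84.8


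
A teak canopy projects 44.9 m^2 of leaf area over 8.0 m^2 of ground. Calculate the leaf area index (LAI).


Formula: LAI = total leaf area / ground area  (dimensionless)
LAI = 44.9 m^2 / 8.0 m^2
LAI = 5.61

5.61


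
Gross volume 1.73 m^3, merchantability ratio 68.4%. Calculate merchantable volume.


Formula: MV = V_total * (merchantable_pct / 100)
Merchantable fraction = 68.4% / 100 = 0.684
MV = 1.73 m^3 * 0.684 = 1.183 m^3

1.183


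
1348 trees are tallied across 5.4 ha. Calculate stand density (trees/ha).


Formula: Stand Density = N_trees / Area_ha
Density = 1348 trees / 5.4 ha
Density = 250 trees/ha

250


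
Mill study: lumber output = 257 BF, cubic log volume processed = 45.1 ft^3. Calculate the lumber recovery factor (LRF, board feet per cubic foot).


Formula: LRF = Lumber Output (BF) / Log Input (ft^3)
LRF = 257 BF / 45.1 ft^3
LRF = 5.7 BF/ft^3

5.7


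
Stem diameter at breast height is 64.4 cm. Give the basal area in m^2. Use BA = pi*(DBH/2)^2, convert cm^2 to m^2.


Formula: BA = pi * (DBH/2)^2 / 10000  (cm^2 to m^2)
Radius = DBH/2 = 64.4/2 = 32.2 cm
BA = pi * 32.2^2 / 10000
   = 3257.3289 cm^2 / 10000
   = 0.3257 m^2

0.3257


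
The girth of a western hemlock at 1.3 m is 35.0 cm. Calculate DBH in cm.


Formula: DBH = C / pi
DBH = 35.0 / pi
pi = 3.14159...
DBH = 11.1 cm

11.1


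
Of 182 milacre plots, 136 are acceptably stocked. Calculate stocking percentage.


Formula: Stocking % = stocked plots / total plots * 100
Stocking = 136 / 182 * 100
Stocking = 0.7473 * 100 = 74.7%

74.7
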